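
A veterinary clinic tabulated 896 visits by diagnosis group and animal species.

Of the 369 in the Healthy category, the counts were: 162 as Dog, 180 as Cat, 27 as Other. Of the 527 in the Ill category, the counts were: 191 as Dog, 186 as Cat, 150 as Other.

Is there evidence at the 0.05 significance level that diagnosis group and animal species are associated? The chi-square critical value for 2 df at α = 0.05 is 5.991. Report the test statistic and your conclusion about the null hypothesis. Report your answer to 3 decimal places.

62.022; reject H₀

Row totals: 369, 527. Column totals: 353, 366, 177. Grand total N = 896.
Expected counts (row total × column total / N):
  Healthy, Dog: 369×353/896 = 145.3761
  Healthy, Cat: 369×366/896 = 150.7299
  Healthy, Other: 369×177/896 = 72.8940
  Ill, Dog: 527×353/896 = 207.6239
  Ill, Cat: 527×366/896 = 215.2701
  Ill, Other: 527×177/896 = 104.1060
Contributions (O − E)²/E:
  (162 − 145.3761)²/145.3761 = 1.9010
  (180 − 150.7299)²/150.7299 = 5.6839
  (27 − 72.8940)²/72.8940 = 28.8948
  (191 − 207.6239)²/207.6239 = 1.3310
  (186 − 215.2701)²/215.2701 = 3.9798
  (150 − 104.1060)²/104.1060 = 20.2319
χ² = 1.9010 + 5.6839 + 28.8948 + 1.3310 + 3.9798 + 20.2319 = 62.022
df = (2−1)(3−1) = 2. Since 62.022 > 5.991, reject the null hypothesis of independence at α = 0.05.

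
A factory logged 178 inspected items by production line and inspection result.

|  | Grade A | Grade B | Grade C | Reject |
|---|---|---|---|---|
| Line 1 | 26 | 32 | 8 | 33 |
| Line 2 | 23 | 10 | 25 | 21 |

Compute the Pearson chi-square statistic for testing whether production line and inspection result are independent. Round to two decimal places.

Row totals: 99, 79. Column totals: 49, 42, 33, 54. Grand total N = 178.
Expected counts (row total × column total / N):
  Line 1, Grade A: 99×49/178 = 27.2528
  Line 1, Grade B: 99×42/178 = 23.3596
  Line 1, Grade C: 99×33/178 = 18.3539
  Line 1, Reject: 99×54/178 = 30.0337
  Line 2, Grade A: 79×49/178 = 21.7472
  Line 2, Grade B: 79×42/178 = 18.6404
  Line 2, Grade C: 79×33/178 = 14.6461
  Line 2, Reject: 79×54/178 = 23.9663
Contributions (O − E)²/E:
  (26 − 27.2528)²/27.2528 = 0.0576
  (32 − 23.3596)²/23.3596 = 3.1960
  (8 − 18.3539)²/18.3539 = 5.8409
  (33 − 30.0337)²/30.0337 = 0.2930
  (23 − 21.7472)²/21.7472 = 0.0722
  (10 − 18.6404)²/18.6404 = 4.0051
  (25 − 14.6461)²/14.6461 = 7.3196
  (21 − 23.9663)²/23.9663 = 0.3671
χ² = 0.0576 + 3.1960 + 5.8409 + 0.2930 + 0.0722 + 4.0051 + 7.3196 + 0.3671 = 21.15

21.15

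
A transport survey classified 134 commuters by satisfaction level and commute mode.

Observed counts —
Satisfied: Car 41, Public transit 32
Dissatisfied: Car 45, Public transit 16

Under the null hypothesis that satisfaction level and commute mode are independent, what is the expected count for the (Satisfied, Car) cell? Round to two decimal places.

46.85

Row total (Satisfied) = 73; column total (Car) = 86; grand total N = 134.
Expected count = (row total × column total) / N = 73 × 86 / 134 = 46.85.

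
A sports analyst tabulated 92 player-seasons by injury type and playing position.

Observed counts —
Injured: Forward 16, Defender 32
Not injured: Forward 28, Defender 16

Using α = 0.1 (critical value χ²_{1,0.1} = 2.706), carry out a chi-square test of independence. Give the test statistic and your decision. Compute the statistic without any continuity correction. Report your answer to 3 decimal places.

8.448; reject H₀

Row totals: 48, 44. Column totals: 44, 48. Grand total N = 92.
Expected counts (row total × column total / N):
  Injured, Forward: 48×44/92 = 22.9565
  Injured, Defender: 48×48/92 = 25.0435
  Not injured, Forward: 44×44/92 = 21.0435
  Not injured, Defender: 44×48/92 = 22.9565
Contributions (O − E)²/E:
  (16 − 22.9565)²/22.9565 = 2.1080
  (32 − 25.0435)²/25.0435 = 1.9324
  (28 − 21.0435)²/21.0435 = 2.2997
  (16 − 22.9565)²/22.9565 = 2.1080
χ² = 2.1080 + 1.9324 + 2.2997 + 2.1080 = 8.448
df = (2−1)(2−1) = 1. Since 8.448 > 2.706, reject the null hypothesis of independence at α = 0.1.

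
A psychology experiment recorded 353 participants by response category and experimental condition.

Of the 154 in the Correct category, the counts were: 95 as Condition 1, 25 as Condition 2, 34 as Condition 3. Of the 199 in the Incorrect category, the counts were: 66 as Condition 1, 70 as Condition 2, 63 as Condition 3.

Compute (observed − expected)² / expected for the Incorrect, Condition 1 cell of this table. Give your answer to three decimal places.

Row total (Incorrect) = 199; column total (Condition 1) = 161; N = 353.
Expected count E = 199 × 161 / 353 = 90.7620.
Contribution = (O − E)²/E = (66 − 90.7620)² / 90.7620 = 6.756.

6.756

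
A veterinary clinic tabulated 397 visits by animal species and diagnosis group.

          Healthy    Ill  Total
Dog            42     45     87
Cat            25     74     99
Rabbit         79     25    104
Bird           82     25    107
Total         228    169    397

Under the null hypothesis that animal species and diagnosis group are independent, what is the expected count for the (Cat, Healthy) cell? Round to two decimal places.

Row total (Cat) = 99; column total (Healthy) = 228; grand total N = 397.
Expected count = (row total × column total) / N = 99 × 228 / 397 = 56.86.

56.86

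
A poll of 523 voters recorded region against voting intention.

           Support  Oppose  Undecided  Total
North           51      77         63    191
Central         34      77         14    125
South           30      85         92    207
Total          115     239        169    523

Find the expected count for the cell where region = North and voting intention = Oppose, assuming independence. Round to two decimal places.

87.28

Row total (North) = 191; column total (Oppose) = 239; grand total N = 523.
Expected count = (row total × column total) / N = 191 × 239 / 523 = 87.28.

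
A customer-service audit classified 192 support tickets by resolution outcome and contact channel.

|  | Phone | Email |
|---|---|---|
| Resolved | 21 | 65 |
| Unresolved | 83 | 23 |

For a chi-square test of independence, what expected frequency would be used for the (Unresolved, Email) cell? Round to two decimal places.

Row total (Unresolved) = 106; column total (Email) = 88; grand total N = 192.
Expected count = (row total × column total) / N = 106 × 88 / 192 = 48.58.

48.58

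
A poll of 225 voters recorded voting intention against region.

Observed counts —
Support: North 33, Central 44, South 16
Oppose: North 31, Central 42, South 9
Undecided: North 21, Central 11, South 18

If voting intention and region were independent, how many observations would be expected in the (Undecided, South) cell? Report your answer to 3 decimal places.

9.556

Row total (Undecided) = 50; column total (South) = 43; grand total N = 225.
Expected count = (row total × column total) / N = 50 × 43 / 225 = 9.556.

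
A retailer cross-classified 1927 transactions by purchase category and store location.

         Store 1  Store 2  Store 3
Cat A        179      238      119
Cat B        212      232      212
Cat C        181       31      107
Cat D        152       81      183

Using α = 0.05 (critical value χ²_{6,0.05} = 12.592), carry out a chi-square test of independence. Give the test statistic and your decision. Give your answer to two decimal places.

Row totals: 536, 656, 319, 416. Column totals: 724, 582, 621. Grand total N = 1927.
Expected counts (row total × column total / N):
  Cat A, Store 1: 536×724/1927 = 201.38246
  Cat A, Store 2: 536×582/1927 = 161.88480
  Cat A, Store 3: 536×621/1927 = 172.73275
  Cat B, Store 1: 656×724/1927 = 246.46809
  Cat B, Store 2: 656×582/1927 = 198.12766
  Cat B, Store 3: 656×621/1927 = 211.40426
  Cat C, Store 1: 319×724/1927 = 119.85262
  Cat C, Store 2: 319×582/1927 = 96.34561
  Cat C, Store 3: 319×621/1927 = 102.80176
  Cat D, Store 1: 416×724/1927 = 156.29683
  Cat D, Store 2: 416×582/1927 = 125.64193
  Cat D, Store 3: 416×621/1927 = 134.06124
Contributions (O − E)²/E:
  (179 − 201.38246)²/201.38246 = 2.4877
  (238 − 161.88480)²/161.88480 = 35.7879
  (119 − 172.73275)²/172.73275 = 16.7149
  (212 − 246.46809)²/246.46809 = 4.8203
  (232 − 198.12766)²/198.12766 = 5.7909
  (212 − 211.40426)²/211.40426 = 0.0017
  (181 − 119.85262)²/119.85262 = 31.1967
  (31 − 96.34561)²/96.34561 = 44.3201
  (107 − 102.80176)²/102.80176 = 0.1714
  (152 − 156.29683)²/156.29683 = 0.1181
  (81 − 125.64193)²/125.64193 = 15.8618
  (183 − 134.06124)²/134.06124 = 17.8650
χ² = 2.4877 + 35.7879 + 16.7149 + 4.8203 + 5.7909 + 0.0017 + 31.1967 + 44.3201 + 0.1714 + 0.1181 + 15.8618 + 17.8650 = 175.14
df = (4−1)(3−1) = 6. Since 175.14 > 12.592, reject the null hypothesis of independence at α = 0.05.

175.14; reject H₀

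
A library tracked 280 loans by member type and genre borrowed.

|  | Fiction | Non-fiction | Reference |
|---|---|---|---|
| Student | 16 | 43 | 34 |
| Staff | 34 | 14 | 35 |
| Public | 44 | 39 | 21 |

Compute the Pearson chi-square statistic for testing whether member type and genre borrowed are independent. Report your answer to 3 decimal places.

30.449

Row totals: 93, 83, 104. Column totals: 94, 96, 90. Grand total N = 280.
Expected counts (row total × column total / N):
  Student, Fiction: 93×94/280 = 31.2214
  Student, Non-fiction: 93×96/280 = 31.8857
  Student, Reference: 93×90/280 = 29.8929
  Staff, Fiction: 83×94/280 = 27.8643
  Staff, Non-fiction: 83×96/280 = 28.4571
  Staff, Reference: 83×90/280 = 26.6786
  Public, Fiction: 104×94/280 = 34.9143
  Public, Non-fiction: 104×96/280 = 35.6571
  Public, Reference: 104×90/280 = 33.4286
Contributions (O − E)²/E:
  (16 − 31.2214)²/31.2214 = 7.4209
  (43 − 31.8857)²/31.8857 = 3.8741
  (34 − 29.8929)²/29.8929 = 0.5643
  (34 − 27.8643)²/27.8643 = 1.3511
  (14 − 28.4571)²/28.4571 = 7.3447
  (35 − 26.6786)²/26.6786 = 2.5956
  (44 − 34.9143)²/34.9143 = 2.3644
  (39 − 35.6571)²/35.6571 = 0.3134
  (21 − 33.4286)²/33.4286 = 4.6209
χ² = 7.4209 + 3.8741 + 0.5643 + 1.3511 + 7.3447 + 2.5956 + 2.3644 + 0.3134 + 4.6209 = 30.449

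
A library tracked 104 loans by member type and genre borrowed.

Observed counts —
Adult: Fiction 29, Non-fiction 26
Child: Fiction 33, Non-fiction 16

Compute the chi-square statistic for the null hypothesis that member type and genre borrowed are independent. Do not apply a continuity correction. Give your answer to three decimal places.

2.301

Row totals: 55, 49. Column totals: 62, 42. Grand total N = 104.
Expected counts (row total × column total / N):
  Adult, Fiction: 55×62/104 = 32.7885
  Adult, Non-fiction: 55×42/104 = 22.2115
  Child, Fiction: 49×62/104 = 29.2115
  Child, Non-fiction: 49×42/104 = 19.7885
Contributions (O − E)²/E:
  (29 − 32.7885)²/32.7885 = 0.4377
  (26 − 22.2115)²/22.2115 = 0.6462
  (33 − 29.2115)²/29.2115 = 0.4913
  (16 − 19.7885)²/19.7885 = 0.7253
χ² = 0.4377 + 0.6462 + 0.4913 + 0.7253 = 2.301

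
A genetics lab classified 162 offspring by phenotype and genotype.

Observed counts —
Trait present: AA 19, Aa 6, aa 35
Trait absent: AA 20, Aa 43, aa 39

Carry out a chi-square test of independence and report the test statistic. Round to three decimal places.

18.538

Row totals: 60, 102. Column totals: 39, 49, 74. Grand total N = 162.
Expected counts (row total × column total / N):
  Trait present, AA: 60×39/162 = 14.4444
  Trait present, Aa: 60×49/162 = 18.1481
  Trait present, aa: 60×74/162 = 27.4074
  Trait absent, AA: 102×39/162 = 24.5556
  Trait absent, Aa: 102×49/162 = 30.8519
  Trait absent, aa: 102×74/162 = 46.5926
Contributions (O − E)²/E:
  (19 − 14.4444)²/14.4444 = 1.4368
  (6 − 18.1481)²/18.1481 = 8.1318
  (35 − 27.4074)²/27.4074 = 2.1034
  (20 − 24.5556)²/24.5556 = 0.8452
  (43 − 30.8519)²/30.8519 = 4.7834
  (39 − 46.5926)²/46.5926 = 1.2373
χ² = 1.4368 + 8.1318 + 2.1034 + 0.8452 + 4.7834 + 1.2373 = 18.538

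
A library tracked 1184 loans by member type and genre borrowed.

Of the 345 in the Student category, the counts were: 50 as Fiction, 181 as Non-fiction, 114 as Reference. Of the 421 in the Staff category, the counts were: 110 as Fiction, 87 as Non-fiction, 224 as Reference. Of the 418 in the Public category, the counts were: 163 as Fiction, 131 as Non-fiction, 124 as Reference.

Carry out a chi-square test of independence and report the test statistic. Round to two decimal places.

Row totals: 345, 421, 418. Column totals: 323, 399, 462. Grand total N = 1184.
Expected counts (row total × column total / N):
  Student, Fiction: 345×323/1184 = 94.117
  Student, Non-fiction: 345×399/1184 = 116.263
  Student, Reference: 345×462/1184 = 134.620
  Staff, Fiction: 421×323/1184 = 114.851
  Staff, Non-fiction: 421×399/1184 = 141.874
  Staff, Reference: 421×462/1184 = 164.275
  Public, Fiction: 418×323/1184 = 114.032
  Public, Non-fiction: 418×399/1184 = 140.863
  Public, Reference: 418×462/1184 = 163.105
Contributions (O − E)²/E:
  (50 − 94.117)²/94.117 = 20.6797
  (181 − 116.263)²/116.263 = 36.0465
  (114 − 134.620)²/134.620 = 3.1584
  (110 − 114.851)²/114.851 = 0.2049
  (87 − 141.874)²/141.874 = 21.2242
  (224 − 164.275)²/164.275 = 21.7141
  (163 − 114.032)²/114.032 = 21.0280
  (131 − 140.863)²/140.863 = 0.6906
  (124 − 163.105)²/163.105 = 9.3756
χ² = 20.6797 + 36.0465 + 3.1584 + 0.2049 + 21.2242 + 21.7141 + 21.0280 + 0.6906 + 9.3756 = 134.12

134.12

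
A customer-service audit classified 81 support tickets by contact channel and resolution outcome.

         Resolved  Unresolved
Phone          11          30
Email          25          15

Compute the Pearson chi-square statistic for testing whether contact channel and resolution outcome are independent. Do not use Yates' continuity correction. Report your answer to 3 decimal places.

10.434

Row totals: 41, 40. Column totals: 36, 45. Grand total N = 81.
Expected counts (row total × column total / N):
  Phone, Resolved: 41×36/81 = 18.2222
  Phone, Unresolved: 41×45/81 = 22.7778
  Email, Resolved: 40×36/81 = 17.7778
  Email, Unresolved: 40×45/81 = 22.2222
Contributions (O − E)²/E:
  (11 − 18.2222)²/18.2222 = 2.8625
  (30 − 22.7778)²/22.7778 = 2.2900
  (25 − 17.7778)²/17.7778 = 2.9340
  (15 − 22.2222)²/22.2222 = 2.3472
χ² = 2.8625 + 2.2900 + 2.9340 + 2.3472 = 10.434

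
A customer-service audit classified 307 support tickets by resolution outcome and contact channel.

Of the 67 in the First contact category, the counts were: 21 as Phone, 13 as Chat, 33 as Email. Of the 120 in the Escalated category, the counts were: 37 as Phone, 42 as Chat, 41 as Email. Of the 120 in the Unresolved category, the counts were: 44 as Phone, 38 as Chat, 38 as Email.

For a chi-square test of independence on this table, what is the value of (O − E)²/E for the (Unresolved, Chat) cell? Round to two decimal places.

0.07

Row total (Unresolved) = 120; column total (Chat) = 93; N = 307.
Expected count E = 120 × 93 / 307 = 36.352.
Contribution = (O − E)²/E = (38 − 36.352)² / 36.352 = 0.07.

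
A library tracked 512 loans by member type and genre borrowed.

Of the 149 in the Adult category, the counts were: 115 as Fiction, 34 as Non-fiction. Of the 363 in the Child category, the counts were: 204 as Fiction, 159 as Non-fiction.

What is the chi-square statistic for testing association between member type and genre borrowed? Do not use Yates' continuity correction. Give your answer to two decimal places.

19.80

Row totals: 149, 363. Column totals: 319, 193. Grand total N = 512.
Expected counts (row total × column total / N):
  Adult, Fiction: 149×319/512 = 92.834
  Adult, Non-fiction: 149×193/512 = 56.166
  Child, Fiction: 363×319/512 = 226.166
  Child, Non-fiction: 363×193/512 = 136.834
Contributions (O − E)²/E:
  (115 − 92.834)²/92.834 = 5.2926
  (34 − 56.166)²/56.166 = 8.7478
  (204 − 226.166)²/226.166 = 2.1724
  (159 − 136.834)²/136.834 = 3.5907
χ² = 5.2926 + 8.7478 + 2.1724 + 3.5907 = 19.80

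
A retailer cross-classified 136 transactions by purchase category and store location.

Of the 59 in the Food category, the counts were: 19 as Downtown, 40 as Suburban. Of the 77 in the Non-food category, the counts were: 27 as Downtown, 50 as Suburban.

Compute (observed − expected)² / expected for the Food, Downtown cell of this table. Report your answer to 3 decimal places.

Row total (Food) = 59; column total (Downtown) = 46; N = 136.
Expected count E = 59 × 46 / 136 = 19.9559.
Contribution = (O − E)²/E = (19 − 19.9559)² / 19.9559 = 0.046.

0.046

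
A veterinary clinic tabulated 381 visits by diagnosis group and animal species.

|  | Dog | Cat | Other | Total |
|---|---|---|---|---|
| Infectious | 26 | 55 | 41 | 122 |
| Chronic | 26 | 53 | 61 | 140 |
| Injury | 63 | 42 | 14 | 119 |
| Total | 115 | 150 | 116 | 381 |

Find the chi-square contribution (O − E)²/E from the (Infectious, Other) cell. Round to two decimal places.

0.40

Row total (Infectious) = 122; column total (Other) = 116; N = 381.
Expected count E = 122 × 116 / 381 = 37.144.
Contribution = (O − E)²/E = (41 − 37.144)² / 37.144 = 0.40.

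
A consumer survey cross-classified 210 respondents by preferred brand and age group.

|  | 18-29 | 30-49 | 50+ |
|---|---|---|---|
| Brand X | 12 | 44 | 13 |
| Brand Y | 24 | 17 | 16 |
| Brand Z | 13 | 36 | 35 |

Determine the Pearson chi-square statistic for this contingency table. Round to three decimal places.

Row totals: 69, 57, 84. Column totals: 49, 97, 64. Grand total N = 210.
Expected counts (row total × column total / N):
  Brand X, 18-29: 69×49/210 = 16.10000
  Brand X, 30-49: 69×97/210 = 31.87143
  Brand X, 50+: 69×64/210 = 21.02857
  Brand Y, 18-29: 57×49/210 = 13.30000
  Brand Y, 30-49: 57×97/210 = 26.32857
  Brand Y, 50+: 57×64/210 = 17.37143
  Brand Z, 18-29: 84×49/210 = 19.60000
  Brand Z, 30-49: 84×97/210 = 38.80000
  Brand Z, 50+: 84×64/210 = 25.60000
Contributions (O − E)²/E:
  (12 − 16.10000)²/16.10000 = 1.0441
  (44 − 31.87143)²/31.87143 = 4.6155
  (13 − 21.02857)²/21.02857 = 3.0653
  (24 − 13.30000)²/13.30000 = 8.6083
  (17 − 26.32857)²/26.32857 = 3.3052
  (16 − 17.37143)²/17.37143 = 0.1083
  (13 − 19.60000)²/19.60000 = 2.2224
  (36 − 38.80000)²/38.80000 = 0.2021
  (35 − 25.60000)²/25.60000 = 3.4516
χ² = 1.0441 + 4.6155 + 3.0653 + 8.6083 + 3.3052 + 0.1083 + 2.2224 + 0.2021 + 3.4516 = 26.623

26.623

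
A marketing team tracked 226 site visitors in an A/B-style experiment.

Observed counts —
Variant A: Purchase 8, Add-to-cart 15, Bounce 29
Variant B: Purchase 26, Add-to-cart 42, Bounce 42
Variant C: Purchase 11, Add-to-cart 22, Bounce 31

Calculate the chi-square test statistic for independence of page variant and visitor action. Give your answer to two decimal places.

Row totals: 52, 110, 64. Column totals: 45, 79, 102. Grand total N = 226.
Expected counts (row total × column total / N):
  Variant A, Purchase: 52×45/226 = 10.354
  Variant A, Add-to-cart: 52×79/226 = 18.177
  Variant A, Bounce: 52×102/226 = 23.469
  Variant B, Purchase: 110×45/226 = 21.903
  Variant B, Add-to-cart: 110×79/226 = 38.451
  Variant B, Bounce: 110×102/226 = 49.646
  Variant C, Purchase: 64×45/226 = 12.743
  Variant C, Add-to-cart: 64×79/226 = 22.372
  Variant C, Bounce: 64×102/226 = 28.885
Contributions (O − E)²/E:
  (8 − 10.354)²/10.354 = 0.5352
  (15 − 18.177)²/18.177 = 0.5553
  (29 − 23.469)²/23.469 = 1.3035
  (26 − 21.903)²/21.903 = 0.7664
  (42 − 38.451)²/38.451 = 0.3276
  (42 − 49.646)²/49.646 = 1.1776
  (11 − 12.743)²/12.743 = 0.2384
  (22 − 22.372)²/22.372 = 0.0062
  (31 − 28.885)²/28.885 = 0.1549
χ² = 0.5352 + 0.5553 + 1.3035 + 0.7664 + 0.3276 + 1.1776 + 0.2384 + 0.0062 + 0.1549 = 5.07

5.07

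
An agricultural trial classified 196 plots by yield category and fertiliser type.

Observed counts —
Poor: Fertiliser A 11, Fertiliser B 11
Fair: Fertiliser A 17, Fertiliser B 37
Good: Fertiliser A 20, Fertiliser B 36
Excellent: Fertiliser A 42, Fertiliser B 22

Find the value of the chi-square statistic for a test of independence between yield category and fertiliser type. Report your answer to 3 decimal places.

Row totals: 22, 54, 56, 64. Column totals: 90, 106. Grand total N = 196.
Expected counts (row total × column total / N):
  Poor, Fertiliser A: 22×90/196 = 10.1020
  Poor, Fertiliser B: 22×106/196 = 11.8980
  Fair, Fertiliser A: 54×90/196 = 24.7959
  Fair, Fertiliser B: 54×106/196 = 29.2041
  Good, Fertiliser A: 56×90/196 = 25.7143
  Good, Fertiliser B: 56×106/196 = 30.2857
  Excellent, Fertiliser A: 64×90/196 = 29.3878
  Excellent, Fertiliser B: 64×106/196 = 34.6122
Contributions (O − E)²/E:
  (11 − 10.1020)²/10.1020 = 0.0798
  (11 − 11.8980)²/11.8980 = 0.0678
  (17 − 24.7959)²/24.7959 = 2.4511
  (37 − 29.2041)²/29.2041 = 2.0811
  (20 − 25.7143)²/25.7143 = 1.2698
  (36 − 30.2857)²/30.2857 = 1.0782
  (42 − 29.3878)²/29.3878 = 5.4127
  (22 − 34.6122)²/34.6122 = 4.5957
χ² = 0.0798 + 0.0678 + 2.4511 + 2.0811 + 1.2698 + 1.0782 + 5.4127 + 4.5957 = 17.036

17.036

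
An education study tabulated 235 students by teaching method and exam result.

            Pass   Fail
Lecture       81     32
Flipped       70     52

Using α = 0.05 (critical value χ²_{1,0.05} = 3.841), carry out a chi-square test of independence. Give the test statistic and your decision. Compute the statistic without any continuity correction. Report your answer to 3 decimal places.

Row totals: 113, 122. Column totals: 151, 84. Grand total N = 235.
Expected counts (row total × column total / N):
  Lecture, Pass: 113×151/235 = 72.6085
  Lecture, Fail: 113×84/235 = 40.3915
  Flipped, Pass: 122×151/235 = 78.3915
  Flipped, Fail: 122×84/235 = 43.6085
Contributions (O − E)²/E:
  (81 − 72.6085)²/72.6085 = 0.9698
  (32 − 40.3915)²/40.3915 = 1.7434
  (70 − 78.3915)²/78.3915 = 0.8983
  (52 − 43.6085)²/43.6085 = 1.6148
χ² = 0.9698 + 1.7434 + 0.8983 + 1.6148 = 5.226
df = (2−1)(2−1) = 1. Since 5.226 > 3.841, reject the null hypothesis of independence at α = 0.05.

5.226; reject H₀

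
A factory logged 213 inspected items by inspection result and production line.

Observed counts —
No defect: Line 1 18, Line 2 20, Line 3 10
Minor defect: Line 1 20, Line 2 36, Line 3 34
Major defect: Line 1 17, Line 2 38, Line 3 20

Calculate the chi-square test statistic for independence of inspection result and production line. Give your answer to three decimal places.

Row totals: 48, 90, 75. Column totals: 55, 94, 64. Grand total N = 213.
Expected counts (row total × column total / N):
  No defect, Line 1: 48×55/213 = 12.3944
  No defect, Line 2: 48×94/213 = 21.1831
  No defect, Line 3: 48×64/213 = 14.4225
  Minor defect, Line 1: 90×55/213 = 23.2394
  Minor defect, Line 2: 90×94/213 = 39.7183
  Minor defect, Line 3: 90×64/213 = 27.0423
  Major defect, Line 1: 75×55/213 = 19.3662
  Major defect, Line 2: 75×94/213 = 33.0986
  Major defect, Line 3: 75×64/213 = 22.5352
Contributions (O − E)²/E:
  (18 − 12.3944)²/12.3944 = 2.5352
  (20 − 21.1831)²/21.1831 = 0.0661
  (10 − 14.4225)²/14.4225 = 1.3561
  (20 − 23.2394)²/23.2394 = 0.4515
  (36 − 39.7183)²/39.7183 = 0.3481
  (34 − 27.0423)²/27.0423 = 1.7901
  (17 − 19.3662)²/19.3662 = 0.2891
  (38 − 33.0986)²/33.0986 = 0.7258
  (20 − 22.5352)²/22.5352 = 0.2852
χ² = 2.5352 + 0.0661 + 1.3561 + 0.4515 + 0.3481 + 1.7901 + 0.2891 + 0.7258 + 0.2852 = 7.847

7.847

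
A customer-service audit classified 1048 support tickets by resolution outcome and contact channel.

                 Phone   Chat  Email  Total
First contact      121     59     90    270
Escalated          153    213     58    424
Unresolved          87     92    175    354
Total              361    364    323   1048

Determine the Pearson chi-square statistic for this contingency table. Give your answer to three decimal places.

149.572

Grand total N = 1048.
Expected counts (row total × column total / N):
  First contact, Phone: 270×361/1048 = 93.0057
  First contact, Chat: 270×364/1048 = 93.7786
  First contact, Email: 270×323/1048 = 83.2156
  Escalated, Phone: 424×361/1048 = 146.0534
  Escalated, Chat: 424×364/1048 = 147.2672
  Escalated, Email: 424×323/1048 = 130.6794
  Unresolved, Phone: 354×361/1048 = 121.9408
  Unresolved, Chat: 354×364/1048 = 122.9542
  Unresolved, Email: 354×323/1048 = 109.1050
Contributions (O − E)²/E:
  (121 − 93.0057)²/93.0057 = 8.4262
  (59 − 93.7786)²/93.7786 = 12.8979
  (90 − 83.2156)²/83.2156 = 0.5531
  (153 − 146.0534)²/146.0534 = 0.3304
  (213 − 147.2672)²/147.2672 = 29.3399
  (58 − 130.6794)²/130.6794 = 40.4218
  (87 − 121.9408)²/121.9408 = 10.0119
  (92 − 122.9542)²/122.9542 = 7.7928
  (175 − 109.1050)²/109.1050 = 39.7979
χ² = 8.4262 + 12.8979 + 0.5531 + 0.3304 + 29.3399 + 40.4218 + 10.0119 + 7.7928 + 39.7979 = 149.572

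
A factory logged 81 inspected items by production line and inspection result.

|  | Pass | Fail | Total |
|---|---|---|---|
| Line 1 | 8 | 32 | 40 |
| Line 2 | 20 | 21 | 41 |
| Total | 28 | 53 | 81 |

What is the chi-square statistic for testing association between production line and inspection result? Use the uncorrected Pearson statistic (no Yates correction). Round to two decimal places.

Grand total N = 81.
Expected counts (row total × column total / N):
  Line 1, Pass: 40×28/81 = 13.827
  Line 1, Fail: 40×53/81 = 26.173
  Line 2, Pass: 41×28/81 = 14.173
  Line 2, Fail: 41×53/81 = 26.827
Contributions (O − E)²/E:
  (8 − 13.827)²/13.827 = 2.4556
  (32 − 26.173)²/26.173 = 1.2973
  (20 − 14.173)²/14.173 = 2.3957
  (21 − 26.827)²/26.827 = 1.2657
χ² = 2.4556 + 1.2973 + 2.3957 + 1.2657 = 7.41

7.41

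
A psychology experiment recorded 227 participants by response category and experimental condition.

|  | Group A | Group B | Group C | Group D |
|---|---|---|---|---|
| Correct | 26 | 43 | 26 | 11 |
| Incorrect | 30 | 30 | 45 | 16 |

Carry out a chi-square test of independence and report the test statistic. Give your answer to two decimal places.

Row totals: 106, 121. Column totals: 56, 73, 71, 27. Grand total N = 227.
Expected counts (row total × column total / N):
  Correct, Group A: 106×56/227 = 26.150
  Correct, Group B: 106×73/227 = 34.088
  Correct, Group C: 106×71/227 = 33.154
  Correct, Group D: 106×27/227 = 12.608
  Incorrect, Group A: 121×56/227 = 29.850
  Incorrect, Group B: 121×73/227 = 38.912
  Incorrect, Group C: 121×71/227 = 37.846
  Incorrect, Group D: 121×27/227 = 14.392
Contributions (O − E)²/E:
  (26 − 26.150)²/26.150 = 0.0009
  (43 − 34.088)²/34.088 = 2.3300
  (26 − 33.154)²/33.154 = 1.5437
  (11 − 12.608)²/12.608 = 0.2051
  (30 − 29.850)²/29.850 = 0.0008
  (30 − 38.912)²/38.912 = 2.0411
  (45 − 37.846)²/37.846 = 1.3523
  (16 − 14.392)²/14.392 = 0.1797
χ² = 0.0009 + 2.3300 + 1.5437 + 0.2051 + 0.0008 + 2.0411 + 1.3523 + 0.1797 = 7.65

7.65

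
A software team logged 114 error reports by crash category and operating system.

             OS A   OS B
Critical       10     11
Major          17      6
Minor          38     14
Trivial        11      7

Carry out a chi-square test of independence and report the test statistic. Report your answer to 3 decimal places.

Row totals: 21, 23, 52, 18. Column totals: 76, 38. Grand total N = 114.
Expected counts (row total × column total / N):
  Critical, OS A: 21×76/114 = 14.0000
  Critical, OS B: 21×38/114 = 7.0000
  Major, OS A: 23×76/114 = 15.3333
  Major, OS B: 23×38/114 = 7.6667
  Minor, OS A: 52×76/114 = 34.6667
  Minor, OS B: 52×38/114 = 17.3333
  Trivial, OS A: 18×76/114 = 12.0000
  Trivial, OS B: 18×38/114 = 6.0000
Contributions (O − E)²/E:
  (10 − 14.0000)²/14.0000 = 1.1429
  (11 − 7.0000)²/7.0000 = 2.2857
  (17 − 15.3333)²/15.3333 = 0.1812
  (6 − 7.6667)²/7.6667 = 0.3623
  (38 − 34.6667)²/34.6667 = 0.3205
  (14 − 17.3333)²/17.3333 = 0.6410
  (11 − 12.0000)²/12.0000 = 0.0833
  (7 − 6.0000)²/6.0000 = 0.1667
χ² = 1.1429 + 2.2857 + 0.1812 + 0.3623 + 0.3205 + 0.6410 + 0.0833 + 0.1667 = 5.184

5.184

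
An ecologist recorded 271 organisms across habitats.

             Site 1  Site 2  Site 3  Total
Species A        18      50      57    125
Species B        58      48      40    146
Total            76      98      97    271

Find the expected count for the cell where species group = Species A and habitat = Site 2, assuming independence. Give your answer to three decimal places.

Row total (Species A) = 125; column total (Site 2) = 98; grand total N = 271.
Expected count = (row total × column total) / N = 125 × 98 / 271 = 45.203.

45.203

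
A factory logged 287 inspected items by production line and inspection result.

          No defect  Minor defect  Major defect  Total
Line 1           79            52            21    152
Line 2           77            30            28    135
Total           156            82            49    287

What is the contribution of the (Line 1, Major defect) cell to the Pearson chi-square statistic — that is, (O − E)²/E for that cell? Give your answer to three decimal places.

Row total (Line 1) = 152; column total (Major defect) = 49; N = 287.
Expected count E = 152 × 49 / 287 = 25.9512.
Contribution = (O − E)²/E = (21 − 25.9512)² / 25.9512 = 0.945.

0.945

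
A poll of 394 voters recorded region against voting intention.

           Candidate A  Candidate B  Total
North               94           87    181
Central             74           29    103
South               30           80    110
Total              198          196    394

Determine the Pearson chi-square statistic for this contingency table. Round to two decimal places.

42.65

Grand total N = 394.
Expected counts (row total × column total / N):
  North, Candidate A: 181×198/394 = 90.959
  North, Candidate B: 181×196/394 = 90.041
  Central, Candidate A: 103×198/394 = 51.761
  Central, Candidate B: 103×196/394 = 51.239
  South, Candidate A: 110×198/394 = 55.279
  South, Candidate B: 110×196/394 = 54.721
Contributions (O − E)²/E:
  (94 − 90.959)²/90.959 = 0.1017
  (87 − 90.041)²/90.041 = 0.1027
  (74 − 51.761)²/51.761 = 9.5549
  (29 − 51.239)²/51.239 = 9.6523
  (30 − 55.279)²/55.279 = 11.5600
  (80 − 54.721)²/54.721 = 11.6779
χ² = 0.1017 + 0.1027 + 9.5549 + 9.6523 + 11.5600 + 11.6779 = 42.65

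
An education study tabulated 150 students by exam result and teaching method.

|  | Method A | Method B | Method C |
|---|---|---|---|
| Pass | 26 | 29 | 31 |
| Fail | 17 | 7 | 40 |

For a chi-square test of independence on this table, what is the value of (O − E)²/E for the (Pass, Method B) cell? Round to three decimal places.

3.386

Row total (Pass) = 86; column total (Method B) = 36; N = 150.
Expected count E = 86 × 36 / 150 = 20.64000.
Contribution = (O − E)²/E = (29 − 20.64000)² / 20.64000 = 3.386.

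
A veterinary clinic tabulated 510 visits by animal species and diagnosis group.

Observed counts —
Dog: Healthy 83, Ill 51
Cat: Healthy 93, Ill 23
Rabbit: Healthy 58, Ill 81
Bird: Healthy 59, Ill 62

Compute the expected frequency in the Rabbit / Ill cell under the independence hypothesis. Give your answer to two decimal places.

Row total (Rabbit) = 139; column total (Ill) = 217; grand total N = 510.
Expected count = (row total × column total) / N = 139 × 217 / 510 = 59.14.

59.14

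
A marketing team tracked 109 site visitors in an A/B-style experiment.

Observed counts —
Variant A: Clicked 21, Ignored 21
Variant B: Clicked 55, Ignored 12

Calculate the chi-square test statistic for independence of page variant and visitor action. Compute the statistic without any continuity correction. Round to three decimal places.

Row totals: 42, 67. Column totals: 76, 33. Grand total N = 109.
Expected counts (row total × column total / N):
  Variant A, Clicked: 42×76/109 = 29.2844
  Variant A, Ignored: 42×33/109 = 12.7156
  Variant B, Clicked: 67×76/109 = 46.7156
  Variant B, Ignored: 67×33/109 = 20.2844
Contributions (O − E)²/E:
  (21 − 29.2844)²/29.2844 = 2.3436
  (21 − 12.7156)²/12.7156 = 5.3974
  (55 − 46.7156)²/46.7156 = 1.4691
  (12 − 20.2844)²/20.2844 = 3.3835
χ² = 2.3436 + 5.3974 + 1.4691 + 3.3835 = 12.594

12.594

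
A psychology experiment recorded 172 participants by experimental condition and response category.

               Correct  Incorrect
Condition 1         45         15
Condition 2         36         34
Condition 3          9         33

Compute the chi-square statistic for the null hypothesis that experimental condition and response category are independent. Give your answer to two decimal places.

28.46

Row totals: 60, 70, 42. Column totals: 90, 82. Grand total N = 172.
Expected counts (row total × column total / N):
  Condition 1, Correct: 60×90/172 = 31.395
  Condition 1, Incorrect: 60×82/172 = 28.605
  Condition 2, Correct: 70×90/172 = 36.628
  Condition 2, Incorrect: 70×82/172 = 33.372
  Condition 3, Correct: 42×90/172 = 21.977
  Condition 3, Incorrect: 42×82/172 = 20.023
Contributions (O − E)²/E:
  (45 − 31.395)²/31.395 = 5.8957
  (15 − 28.605)²/28.605 = 6.4708
  (36 − 36.628)²/36.628 = 0.0108
  (34 − 33.372)²/33.372 = 0.0118
  (9 − 21.977)²/21.977 = 7.6627
  (33 − 20.023)²/20.023 = 8.4105
χ² = 5.8957 + 6.4708 + 0.0108 + 0.0118 + 7.6627 + 8.4105 = 28.46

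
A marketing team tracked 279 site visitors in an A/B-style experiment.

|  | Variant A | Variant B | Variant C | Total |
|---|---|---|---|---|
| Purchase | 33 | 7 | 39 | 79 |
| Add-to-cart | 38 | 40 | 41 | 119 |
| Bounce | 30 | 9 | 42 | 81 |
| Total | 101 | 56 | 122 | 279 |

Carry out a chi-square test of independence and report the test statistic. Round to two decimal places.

24.49

Grand total N = 279.
Expected counts (row total × column total / N):
  Purchase, Variant A: 79×101/279 = 28.599
  Purchase, Variant B: 79×56/279 = 15.857
  Purchase, Variant C: 79×122/279 = 34.545
  Add-to-cart, Variant A: 119×101/279 = 43.079
  Add-to-cart, Variant B: 119×56/279 = 23.885
  Add-to-cart, Variant C: 119×122/279 = 52.036
  Bounce, Variant A: 81×101/279 = 29.323
  Bounce, Variant B: 81×56/279 = 16.258
  Bounce, Variant C: 81×122/279 = 35.419
Contributions (O − E)²/E:
  (33 − 28.599)²/28.599 = 0.6773
  (7 − 15.857)²/15.857 = 4.9471
  (39 − 34.545)²/34.545 = 0.5745
  (38 − 43.079)²/43.079 = 0.5988
  (40 − 23.885)²/23.885 = 10.8726
  (41 − 52.036)²/52.036 = 2.3406
  (30 − 29.323)²/29.323 = 0.0156
  (9 − 16.258)²/16.258 = 3.2402
  (42 − 35.419)²/35.419 = 1.2228
χ² = 0.6773 + 4.9471 + 0.5745 + 0.5988 + 10.8726 + 2.3406 + 0.0156 + 3.2402 + 1.2228 = 24.49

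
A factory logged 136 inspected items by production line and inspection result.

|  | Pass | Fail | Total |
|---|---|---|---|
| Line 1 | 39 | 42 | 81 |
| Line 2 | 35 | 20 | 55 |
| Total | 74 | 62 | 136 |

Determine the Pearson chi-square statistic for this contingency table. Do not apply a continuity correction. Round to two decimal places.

3.17

Grand total N = 136.
Expected counts (row total × column total / N):
  Line 1, Pass: 81×74/136 = 44.074
  Line 1, Fail: 81×62/136 = 36.926
  Line 2, Pass: 55×74/136 = 29.926
  Line 2, Fail: 55×62/136 = 25.074
Contributions (O − E)²/E:
  (39 − 44.074)²/44.074 = 0.5841
  (42 − 36.926)²/36.926 = 0.6972
  (35 − 29.926)²/29.926 = 0.8603
  (20 − 25.074)²/25.074 = 1.0268
χ² = 0.5841 + 0.6972 + 0.8603 + 1.0268 = 3.17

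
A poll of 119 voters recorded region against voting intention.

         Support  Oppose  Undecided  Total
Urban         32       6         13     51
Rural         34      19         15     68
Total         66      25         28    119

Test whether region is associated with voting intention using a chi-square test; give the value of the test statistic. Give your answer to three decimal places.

Grand total N = 119.
Expected counts (row total × column total / N):
  Urban, Support: 51×66/119 = 28.2857
  Urban, Oppose: 51×25/119 = 10.7143
  Urban, Undecided: 51×28/119 = 12.0000
  Rural, Support: 68×66/119 = 37.7143
  Rural, Oppose: 68×25/119 = 14.2857
  Rural, Undecided: 68×28/119 = 16.0000
Contributions (O − E)²/E:
  (32 − 28.2857)²/28.2857 = 0.4877
  (6 − 10.7143)²/10.7143 = 2.0743
  (13 − 12.0000)²/12.0000 = 0.0833
  (34 − 37.7143)²/37.7143 = 0.3658
  (19 − 14.2857)²/14.2857 = 1.5557
  (15 − 16.0000)²/16.0000 = 0.0625
χ² = 0.4877 + 2.0743 + 0.0833 + 0.3658 + 1.5557 + 0.0625 = 4.629

4.629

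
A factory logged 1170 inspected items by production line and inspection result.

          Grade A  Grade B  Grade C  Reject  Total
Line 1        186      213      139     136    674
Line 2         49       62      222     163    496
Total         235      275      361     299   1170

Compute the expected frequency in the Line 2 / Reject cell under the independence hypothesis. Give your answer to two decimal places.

Row total (Line 2) = 496; column total (Reject) = 299; grand total N = 1170.
Expected count = (row total × column total) / N = 496 × 299 / 1170 = 126.76.

126.76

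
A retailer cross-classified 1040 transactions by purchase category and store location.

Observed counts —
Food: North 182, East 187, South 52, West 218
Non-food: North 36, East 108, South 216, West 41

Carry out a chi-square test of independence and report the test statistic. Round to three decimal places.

Row totals: 639, 401. Column totals: 218, 295, 268, 259. Grand total N = 1040.
Expected counts (row total × column total / N):
  Food, North: 639×218/1040 = 133.9442
  Food, East: 639×295/1040 = 181.2548
  Food, South: 639×268/1040 = 164.6654
  Food, West: 639×259/1040 = 159.1356
  Non-food, North: 401×218/1040 = 84.0558
  Non-food, East: 401×295/1040 = 113.7452
  Non-food, South: 401×268/1040 = 103.3346
  Non-food, West: 401×259/1040 = 99.8644
Contributions (O − E)²/E:
  (182 − 133.9442)²/133.9442 = 17.2412
  (187 − 181.2548)²/181.2548 = 0.1821
  (52 − 164.6654)²/164.6654 = 77.0866
  (218 − 159.1356)²/159.1356 = 21.7740
  (36 − 84.0558)²/84.0558 = 27.4741
  (108 − 113.7452)²/113.7452 = 0.2902
  (216 − 103.3346)²/103.3346 = 122.8387
  (41 − 99.8644)²/99.8644 = 34.6972
χ² = 17.2412 + 0.1821 + 77.0866 + 21.7740 + 27.4741 + 0.2902 + 122.8387 + 34.6972 = 301.584

301.584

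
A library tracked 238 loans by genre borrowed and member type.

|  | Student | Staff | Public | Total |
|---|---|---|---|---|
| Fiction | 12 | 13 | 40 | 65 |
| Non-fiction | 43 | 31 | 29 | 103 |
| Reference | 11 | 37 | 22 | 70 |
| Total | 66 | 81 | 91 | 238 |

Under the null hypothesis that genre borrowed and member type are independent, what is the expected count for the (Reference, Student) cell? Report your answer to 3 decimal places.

19.412

Row total (Reference) = 70; column total (Student) = 66; grand total N = 238.
Expected count = (row total × column total) / N = 70 × 66 / 238 = 19.412.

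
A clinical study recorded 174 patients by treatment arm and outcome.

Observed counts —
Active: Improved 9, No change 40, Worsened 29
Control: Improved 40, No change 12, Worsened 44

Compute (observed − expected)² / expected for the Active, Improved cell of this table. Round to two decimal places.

7.65

Row total (Active) = 78; column total (Improved) = 49; N = 174.
Expected count E = 78 × 49 / 174 = 21.966.
Contribution = (O − E)²/E = (9 − 21.966)² / 21.966 = 7.65.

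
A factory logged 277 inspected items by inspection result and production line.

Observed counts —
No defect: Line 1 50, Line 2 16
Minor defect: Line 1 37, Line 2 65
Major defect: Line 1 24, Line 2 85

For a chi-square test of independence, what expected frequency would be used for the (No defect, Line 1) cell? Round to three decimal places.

Row total (No defect) = 66; column total (Line 1) = 111; grand total N = 277.
Expected count = (row total × column total) / N = 66 × 111 / 277 = 26.448.

26.448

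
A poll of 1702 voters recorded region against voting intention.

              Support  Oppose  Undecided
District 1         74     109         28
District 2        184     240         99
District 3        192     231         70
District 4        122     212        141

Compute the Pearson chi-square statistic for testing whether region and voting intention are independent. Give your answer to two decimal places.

Row totals: 211, 523, 493, 475. Column totals: 572, 792, 338. Grand total N = 1702.
Expected counts (row total × column total / N):
  District 1, Support: 211×572/1702 = 70.912
  District 1, Oppose: 211×792/1702 = 98.186
  District 1, Undecided: 211×338/1702 = 41.902
  District 2, Support: 523×572/1702 = 175.767
  District 2, Oppose: 523×792/1702 = 243.370
  District 2, Undecided: 523×338/1702 = 103.863
  District 3, Support: 493×572/1702 = 165.685
  District 3, Oppose: 493×792/1702 = 229.410
  District 3, Undecided: 493×338/1702 = 97.905
  District 4, Support: 475×572/1702 = 159.636
  District 4, Oppose: 475×792/1702 = 221.034
  District 4, Undecided: 475×338/1702 = 94.330
Contributions (O − E)²/E:
  (74 − 70.912)²/70.912 = 0.1345
  (109 − 98.186)²/98.186 = 1.1910
  (28 − 41.902)²/41.902 = 4.6123
  (184 − 175.767)²/175.767 = 0.3856
  (240 − 243.370)²/243.370 = 0.0467
  (99 − 103.863)²/103.863 = 0.2277
  (192 − 165.685)²/165.685 = 4.1795
  (231 − 229.410)²/229.410 = 0.0110
  (70 − 97.905)²/97.905 = 7.9535
  (122 − 159.636)²/159.636 = 8.8731
  (212 − 221.034)²/221.034 = 0.3692
  (141 − 94.330)²/94.330 = 23.0901
χ² = 0.1345 + 1.1910 + 4.6123 + 0.3856 + 0.0467 + 0.2277 + 4.1795 + 0.0110 + 7.9535 + 8.8731 + 0.3692 + 23.0901 = 51.07

51.07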